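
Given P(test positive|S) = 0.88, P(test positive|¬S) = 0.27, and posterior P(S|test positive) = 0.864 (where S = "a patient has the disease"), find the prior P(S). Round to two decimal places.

In odds form, posterior odds = prior odds × likelihood ratio, so prior odds = posterior odds ÷ LR.
Posterior odds = 0.864/(1−0.864) = 6.3529. LR = 0.88/0.27 = 3.2593.
Prior odds = 6.3529/3.2593 = 1.9492, so P(S) = 1.9492/(1+1.9492) ≈ 0.66.

P(S) = 0.66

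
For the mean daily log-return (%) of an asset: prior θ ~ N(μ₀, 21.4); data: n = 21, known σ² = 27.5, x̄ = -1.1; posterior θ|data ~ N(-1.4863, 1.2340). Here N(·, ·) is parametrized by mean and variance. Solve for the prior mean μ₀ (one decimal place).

μ₀ = -7.8

The posterior mean is a precision-weighted average: μ_n = (τ₀μ₀ + τ_data·x̄)/(τ₀+τ_data), with τ₀=1/σ₀² and τ_data=n/σ².
Here τ₀ = 1/21.4 = 0.046729 and τ_data = 21/27.5 = 0.763636, so τ_n = 0.810365.
Rearranging for μ₀: μ₀ = (μ_n·τ_n − τ_data·x̄)/τ₀ = (-1.4863·0.810365 − 0.763636·-1.1) / 0.046729 = -0.364446/0.046729 ≈ -7.8.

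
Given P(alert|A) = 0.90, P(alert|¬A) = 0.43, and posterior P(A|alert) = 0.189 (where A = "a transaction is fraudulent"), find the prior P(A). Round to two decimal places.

P(A) = 0.10

In odds form, posterior odds = prior odds × likelihood ratio, so prior odds = posterior odds ÷ LR.
Posterior odds = 0.189/(1−0.189) = 0.2330. LR = 0.90/0.43 = 2.0930.
Prior odds = 0.2330/2.0930 = 0.1113, so P(A) = 0.1113/(1+0.1113) ≈ 0.10.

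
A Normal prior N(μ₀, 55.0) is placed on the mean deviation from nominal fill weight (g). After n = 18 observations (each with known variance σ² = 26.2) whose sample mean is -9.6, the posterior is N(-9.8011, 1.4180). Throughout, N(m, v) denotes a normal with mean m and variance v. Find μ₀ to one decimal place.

μ₀ = -17.4

With known observation variance, the Normal–Normal posterior has precision τ_n = τ₀ + n/σ² and mean μ_n = (τ₀μ₀ + (n/σ²)x̄)/τ_n.
Here τ₀ = 1/55.0 = 0.018182 and τ_data = 18/26.2 = 0.687023, so τ_n = 0.705205.
Rearranging for μ₀: μ₀ = (μ_n·τ_n − τ_data·x̄)/τ₀ = (-9.8011·0.705205 − 0.687023·-9.6) / 0.018182 = -0.316364/0.018182 ≈ -17.4.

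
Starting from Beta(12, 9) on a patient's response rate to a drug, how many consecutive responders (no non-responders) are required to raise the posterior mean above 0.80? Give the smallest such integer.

After k responders and 0 non-responders the posterior is Beta(12+k, 9), with mean (12+k)/(12+9+k).
Set (12+k)/(21+k) > 0.80 and solve: k > (0.80·21 − 12)/(1 − 0.80) = 24.000.
The smallest integer exceeding 24.000 is 25, and checking k=25: (37)/(46) = 0.8043 > 0.80.

k = 25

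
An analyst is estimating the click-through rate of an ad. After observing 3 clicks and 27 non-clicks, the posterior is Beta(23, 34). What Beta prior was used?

Beta(20, 7)

Under Beta–binomial conjugacy the posterior parameters are (a+s, b+f).
So a = 23 − 3 = 20 and b = 34 − 27 = 7.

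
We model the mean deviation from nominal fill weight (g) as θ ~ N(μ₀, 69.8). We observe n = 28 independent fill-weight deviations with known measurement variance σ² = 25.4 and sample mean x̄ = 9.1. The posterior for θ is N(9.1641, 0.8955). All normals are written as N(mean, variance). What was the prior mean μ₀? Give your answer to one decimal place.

The posterior mean is a precision-weighted average: μ_n = (τ₀μ₀ + τ_data·x̄)/(τ₀+τ_data), with τ₀=1/σ₀² and τ_data=n/σ².
Here τ₀ = 1/69.8 = 0.014327 and τ_data = 28/25.4 = 1.102362, so τ_n = 1.116689.
Rearranging for μ₀: μ₀ = (μ_n·τ_n − τ_data·x̄)/τ₀ = (9.1641·1.116689 − 1.102362·9.1) / 0.014327 = 0.201955/0.014327 ≈ 14.1.

μ₀ = 14.1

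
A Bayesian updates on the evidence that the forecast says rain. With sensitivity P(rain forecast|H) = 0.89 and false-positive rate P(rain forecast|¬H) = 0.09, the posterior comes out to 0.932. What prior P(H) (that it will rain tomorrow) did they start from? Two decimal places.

P(H) = 0.58

Bayes' rule in odds form gives O(H|E) = O(H)·[P(E|H)/P(E|¬H)], hence O(H) = O(H|E)/LR.
Posterior odds = 0.932/(1−0.932) = 13.7059. LR = 0.89/0.09 = 9.8889.
Prior odds = 13.7059/9.8889 = 1.3860, so P(H) = 1.3860/(1+1.3860) ≈ 0.58.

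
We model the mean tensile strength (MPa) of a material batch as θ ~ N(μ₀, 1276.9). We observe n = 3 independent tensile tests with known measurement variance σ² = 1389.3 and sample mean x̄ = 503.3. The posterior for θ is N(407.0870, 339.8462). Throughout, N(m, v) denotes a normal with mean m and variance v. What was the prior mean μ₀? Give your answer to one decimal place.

With known observation variance, the Normal–Normal posterior has precision τ_n = τ₀ + n/σ² and mean μ_n = (τ₀μ₀ + (n/σ²)x̄)/τ_n.
Here τ₀ = 1/1276.9 = 0.000783 and τ_data = 3/1389.3 = 0.002159, so τ_n = 0.002942.
Rearranging for μ₀: μ₀ = (μ_n·τ_n − τ_data·x̄)/τ₀ = (407.0870·0.002942 − 0.002159·503.3) / 0.000783 = 0.111025/0.000783 ≈ 141.8.

μ₀ = 141.8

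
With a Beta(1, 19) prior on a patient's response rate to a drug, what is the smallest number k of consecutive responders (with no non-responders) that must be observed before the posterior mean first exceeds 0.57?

k = 25

After k responders and 0 non-responders the posterior is Beta(1+k, 19), with mean (1+k)/(1+19+k).
Set (1+k)/(20+k) > 0.57 and solve: k > (0.57·20 − 1)/(1 − 0.57) = 24.186.
The smallest integer exceeding 24.186 is 25, and checking k=25: (26)/(45) = 0.5778 > 0.57.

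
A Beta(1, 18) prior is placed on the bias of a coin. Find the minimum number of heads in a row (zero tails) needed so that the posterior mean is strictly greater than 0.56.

k = 22

After k heads and 0 tails the posterior is Beta(1+k, 18), with mean (1+k)/(1+18+k).
Set (1+k)/(19+k) > 0.56 and solve: k > (0.56·19 − 1)/(1 − 0.56) = 21.909.
The smallest integer exceeding 21.909 is 22, and checking k=22: (23)/(41) = 0.5610 > 0.56.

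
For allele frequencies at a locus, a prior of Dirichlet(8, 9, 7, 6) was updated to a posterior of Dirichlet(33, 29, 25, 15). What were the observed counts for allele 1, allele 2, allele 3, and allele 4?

For a Dirichlet(α) prior with multinomial counts c, the posterior is Dirichlet(α + c) componentwise.
Counts are posterior − prior componentwise: 33−8=25, 29−9=20, 25−7=18, 15−6=9.

counts (25, 20, 18, 9)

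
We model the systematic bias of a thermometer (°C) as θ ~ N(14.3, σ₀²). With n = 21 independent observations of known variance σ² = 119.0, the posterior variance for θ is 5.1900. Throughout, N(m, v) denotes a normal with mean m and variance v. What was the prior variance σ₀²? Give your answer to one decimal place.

Posterior precision equals prior precision plus data precision: 1/σ_n² = 1/σ₀² + n/σ².
So 1/σ₀² = 1/5.1900 − 21/119.0 = 0.192678 − 0.176471 = 0.016207.
Hence σ₀² = 1/0.016207 ≈ 61.7.

σ₀² = 61.7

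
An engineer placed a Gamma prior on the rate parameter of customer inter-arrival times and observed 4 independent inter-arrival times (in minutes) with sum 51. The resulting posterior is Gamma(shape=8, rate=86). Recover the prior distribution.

For an exponential likelihood with a Gamma(α, β) prior on the rate, n observations with total T give posterior Gamma(α+n, β+T).
So α = 8 − 4 = 4 and β = 86 − 51 = 35.

Gamma(shape=4, rate=35)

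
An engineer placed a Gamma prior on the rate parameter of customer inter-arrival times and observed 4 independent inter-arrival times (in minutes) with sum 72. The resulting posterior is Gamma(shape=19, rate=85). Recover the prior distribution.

Gamma(shape=15, rate=13)

For an exponential likelihood with a Gamma(α, β) prior on the rate, n observations with total T give posterior Gamma(α+n, β+T).
So α = 19 − 4 = 15 and β = 85 − 72 = 13.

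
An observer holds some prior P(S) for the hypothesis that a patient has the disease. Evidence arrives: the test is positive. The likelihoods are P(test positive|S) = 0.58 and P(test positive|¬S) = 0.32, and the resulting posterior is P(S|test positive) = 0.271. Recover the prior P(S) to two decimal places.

In odds form, posterior odds = prior odds × likelihood ratio, so prior odds = posterior odds ÷ LR.
Posterior odds = 0.271/(1−0.271) = 0.3717. LR = 0.58/0.32 = 1.8125.
Prior odds = 0.3717/1.8125 = 0.2051, so P(S) = 0.2051/(1+0.2051) ≈ 0.17.

P(S) = 0.17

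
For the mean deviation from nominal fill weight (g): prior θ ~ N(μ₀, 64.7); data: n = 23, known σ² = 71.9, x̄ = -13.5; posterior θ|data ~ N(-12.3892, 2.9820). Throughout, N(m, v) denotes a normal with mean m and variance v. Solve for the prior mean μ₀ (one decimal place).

μ₀ = 10.6

The posterior mean is a precision-weighted average: μ_n = (τ₀μ₀ + τ_data·x̄)/(τ₀+τ_data), with τ₀=1/σ₀² and τ_data=n/σ².
Here τ₀ = 1/64.7 = 0.015456 and τ_data = 23/71.9 = 0.319889, so τ_n = 0.335345.
Rearranging for μ₀: μ₀ = (μ_n·τ_n − τ_data·x̄)/τ₀ = (-12.3892·0.335345 − 0.319889·-13.5) / 0.015456 = 0.163845/0.015456 ≈ 10.6.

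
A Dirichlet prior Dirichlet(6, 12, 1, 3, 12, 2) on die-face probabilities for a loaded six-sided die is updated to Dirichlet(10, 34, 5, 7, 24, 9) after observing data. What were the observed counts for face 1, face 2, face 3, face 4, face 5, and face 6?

For a Dirichlet(α) prior with multinomial counts c, the posterior is Dirichlet(α + c) componentwise.
Counts are posterior − prior componentwise: 10−6=4, 34−12=22, 5−1=4, 7−3=4, 24−12=12, 9−2=7.

counts (4, 22, 4, 4, 12, 7)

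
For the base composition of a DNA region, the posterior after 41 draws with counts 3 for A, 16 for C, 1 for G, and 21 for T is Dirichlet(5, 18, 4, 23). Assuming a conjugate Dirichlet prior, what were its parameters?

For a Dirichlet(α) prior with multinomial counts c, the posterior is Dirichlet(α + c) componentwise.
Subtract each count from the matching posterior parameter: 5−3=2, 18−16=2, 4−1=3, 23−21=2.

Dirichlet(2, 2, 3, 2)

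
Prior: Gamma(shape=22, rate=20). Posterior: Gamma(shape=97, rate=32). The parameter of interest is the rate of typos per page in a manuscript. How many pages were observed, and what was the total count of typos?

n = 12 pages with total 75 typos

Gamma–Poisson conjugacy: posterior shape = α + Σxᵢ, posterior rate = β + n.
Matching: Σxᵢ = 97 − 22 = 75 and n = 32 − 20 = 12.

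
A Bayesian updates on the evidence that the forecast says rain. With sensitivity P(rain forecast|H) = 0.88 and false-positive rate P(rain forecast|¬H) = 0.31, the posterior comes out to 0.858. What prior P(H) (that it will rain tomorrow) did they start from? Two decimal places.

In odds form, posterior odds = prior odds × likelihood ratio, so prior odds = posterior odds ÷ LR.
Posterior odds = 0.858/(1−0.858) = 6.0423. LR = 0.88/0.31 = 2.8387.
Prior odds = 6.0423/2.8387 = 2.1285, so P(H) = 2.1285/(1+2.1285) ≈ 0.68.

P(H) = 0.68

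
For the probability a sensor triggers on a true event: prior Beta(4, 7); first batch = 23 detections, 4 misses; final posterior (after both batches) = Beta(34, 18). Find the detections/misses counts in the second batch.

7 detections and 7 misses

Because Beta–binomial updating is additive in the counts, the combined data contributed (α_post−α_prior, β_post−β_prior) successes and failures.
Total across both batches: 34−4=30 detections, 18−7=11 misses.
Subtract the first batch: 30−23=7 detections and 11−4=7 misses.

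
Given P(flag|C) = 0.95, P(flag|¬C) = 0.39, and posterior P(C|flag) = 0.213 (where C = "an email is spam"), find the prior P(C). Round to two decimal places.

In odds form, posterior odds = prior odds × likelihood ratio, so prior odds = posterior odds ÷ LR.
Posterior odds = 0.213/(1−0.213) = 0.2706. LR = 0.95/0.39 = 2.4359.
Prior odds = 0.2706/2.4359 = 0.1111, so P(C) = 0.1111/(1+0.1111) ≈ 0.10.

P(C) = 0.10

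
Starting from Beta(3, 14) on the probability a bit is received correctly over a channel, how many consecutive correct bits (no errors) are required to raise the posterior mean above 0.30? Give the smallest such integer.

After k correct bits and 0 errors the posterior is Beta(3+k, 14), with mean (3+k)/(3+14+k).
Set (3+k)/(17+k) > 0.30 and solve: k > (0.30·17 − 3)/(1 − 0.30) = 3.000.
The smallest integer exceeding 3.000 is 4, and checking k=4: (7)/(21) = 0.3333 > 0.30.

k = 4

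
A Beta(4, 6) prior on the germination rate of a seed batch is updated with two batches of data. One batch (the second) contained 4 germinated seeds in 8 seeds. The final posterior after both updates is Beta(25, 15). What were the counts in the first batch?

Because Beta–binomial updating is additive in the counts, the combined data contributed (α_post−α_prior, β_post−β_prior) successes and failures.
Total across both batches: 25−4=21 germinated seeds, 15−6=9 non-germinating seeds.
Subtract the second batch: 21−4=17 germinated seeds and 9−4=5 non-germinating seeds.

17 germinated seeds and 5 non-germinating seeds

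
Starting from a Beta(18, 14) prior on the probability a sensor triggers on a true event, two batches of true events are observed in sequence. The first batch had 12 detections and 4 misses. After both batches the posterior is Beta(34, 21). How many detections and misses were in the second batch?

Because Beta–binomial updating is additive in the counts, the combined data contributed (α_post−α_prior, β_post−β_prior) successes and failures.
Total across both batches: 34−18=16 detections, 21−14=7 misses.
Subtract the first batch: 16−12=4 detections and 7−4=3 misses.

4 detections and 3 misses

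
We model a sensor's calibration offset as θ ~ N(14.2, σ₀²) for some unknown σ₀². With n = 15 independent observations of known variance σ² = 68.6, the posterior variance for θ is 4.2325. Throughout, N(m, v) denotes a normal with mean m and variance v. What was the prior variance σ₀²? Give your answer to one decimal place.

Posterior precision equals prior precision plus data precision: 1/σ_n² = 1/σ₀² + n/σ².
So 1/σ₀² = 1/4.2325 − 15/68.6 = 0.236267 − 0.218659 = 0.017608.
Hence σ₀² = 1/0.017608 ≈ 56.8.

σ₀² = 56.8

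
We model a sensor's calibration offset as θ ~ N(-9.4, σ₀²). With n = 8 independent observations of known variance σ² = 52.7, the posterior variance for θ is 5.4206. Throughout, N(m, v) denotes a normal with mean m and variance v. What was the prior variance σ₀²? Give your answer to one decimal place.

Posterior precision equals prior precision plus data precision: 1/σ_n² = 1/σ₀² + n/σ².
So 1/σ₀² = 1/5.4206 − 8/52.7 = 0.184481 − 0.151803 = 0.032678.
Hence σ₀² = 1/0.032678 ≈ 30.6.

σ₀² = 30.6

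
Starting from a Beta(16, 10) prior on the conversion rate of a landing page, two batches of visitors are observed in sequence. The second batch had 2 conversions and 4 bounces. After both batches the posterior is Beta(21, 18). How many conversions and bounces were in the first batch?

3 conversions and 4 bounces

Sequential conjugate updates are equivalent to a single update on the pooled data, so total successes = posterior α − prior α and total failures = posterior β − prior β.
Total across both batches: 21−16=5 conversions, 18−10=8 bounces.
Subtract the second batch: 5−2=3 conversions and 8−4=4 bounces.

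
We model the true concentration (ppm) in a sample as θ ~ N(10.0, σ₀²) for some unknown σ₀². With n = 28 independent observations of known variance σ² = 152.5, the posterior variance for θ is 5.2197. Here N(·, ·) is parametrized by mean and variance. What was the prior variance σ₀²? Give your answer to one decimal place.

σ₀² = 125.4

Posterior precision equals prior precision plus data precision: 1/σ_n² = 1/σ₀² + n/σ².
So 1/σ₀² = 1/5.2197 − 28/152.5 = 0.191582 − 0.183607 = 0.007975.
Hence σ₀² = 1/0.007975 ≈ 125.4.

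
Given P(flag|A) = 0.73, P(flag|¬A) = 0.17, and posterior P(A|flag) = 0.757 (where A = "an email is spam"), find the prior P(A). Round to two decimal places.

In odds form, posterior odds = prior odds × likelihood ratio, so prior odds = posterior odds ÷ LR.
Posterior odds = 0.757/(1−0.757) = 3.1152. LR = 0.73/0.17 = 4.2941.
Prior odds = 3.1152/4.2941 = 0.7255, so P(A) = 0.7255/(1+0.7255) ≈ 0.42.

P(A) = 0.42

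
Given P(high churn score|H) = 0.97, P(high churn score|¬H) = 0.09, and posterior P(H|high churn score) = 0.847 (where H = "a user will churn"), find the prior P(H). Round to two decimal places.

In odds form, posterior odds = prior odds × likelihood ratio, so prior odds = posterior odds ÷ LR.
Posterior odds = 0.847/(1−0.847) = 5.5359. LR = 0.97/0.09 = 10.7778.
Prior odds = 5.5359/10.7778 = 0.5136, so P(H) = 0.5136/(1+0.5136) ≈ 0.34.

P(H) = 0.34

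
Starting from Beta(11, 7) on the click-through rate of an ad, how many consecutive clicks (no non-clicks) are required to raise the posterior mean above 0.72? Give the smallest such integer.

k = 8

After k clicks and 0 non-clicks the posterior is Beta(11+k, 7), with mean (11+k)/(11+7+k).
Set (11+k)/(18+k) > 0.72 and solve: k > (0.72·18 − 11)/(1 − 0.72) = 7.000.
The smallest integer exceeding 7.000 is 8, and checking k=8: (19)/(26) = 0.7308 > 0.72.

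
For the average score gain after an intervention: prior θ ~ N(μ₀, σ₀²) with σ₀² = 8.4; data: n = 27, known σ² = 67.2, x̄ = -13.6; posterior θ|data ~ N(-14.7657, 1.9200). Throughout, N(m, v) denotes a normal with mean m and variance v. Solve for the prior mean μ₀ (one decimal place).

With known observation variance, the Normal–Normal posterior has precision τ_n = τ₀ + n/σ² and mean μ_n = (τ₀μ₀ + (n/σ²)x̄)/τ_n.
Here τ₀ = 1/8.4 = 0.119048 and τ_data = 27/67.2 = 0.401786, so τ_n = 0.520834.
Rearranging for μ₀: μ₀ = (μ_n·τ_n − τ_data·x̄)/τ₀ = (-14.7657·0.520834 − 0.401786·-13.6) / 0.119048 = -2.226189/0.119048 ≈ -18.7.

μ₀ = -18.7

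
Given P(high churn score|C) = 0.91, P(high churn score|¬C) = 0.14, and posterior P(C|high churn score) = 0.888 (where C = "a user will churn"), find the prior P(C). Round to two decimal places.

P(C) = 0.55

Bayes' rule in odds form gives O(C|E) = O(C)·[P(E|C)/P(E|¬C)], hence O(C) = O(C|E)/LR.
Posterior odds = 0.888/(1−0.888) = 7.9286. LR = 0.91/0.14 = 6.5000.
Prior odds = 7.9286/6.5000 = 1.2198, so P(C) = 1.2198/(1+1.2198) ≈ 0.55.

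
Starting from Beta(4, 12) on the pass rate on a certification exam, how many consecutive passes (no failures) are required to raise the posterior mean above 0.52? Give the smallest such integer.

k = 10

After k passes and 0 failures the posterior is Beta(4+k, 12), with mean (4+k)/(4+12+k).
Set (4+k)/(16+k) > 0.52 and solve: k > (0.52·16 − 4)/(1 − 0.52) = 9.000.
The smallest integer exceeding 9.000 is 10, and checking k=10: (14)/(26) = 0.5385 > 0.52.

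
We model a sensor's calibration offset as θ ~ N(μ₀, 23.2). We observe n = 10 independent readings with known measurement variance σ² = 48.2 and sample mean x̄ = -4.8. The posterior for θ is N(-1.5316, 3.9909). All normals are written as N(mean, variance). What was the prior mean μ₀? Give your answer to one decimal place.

μ₀ = 14.2

With known observation variance, the Normal–Normal posterior has precision τ_n = τ₀ + n/σ² and mean μ_n = (τ₀μ₀ + (n/σ²)x̄)/τ_n.
Here τ₀ = 1/23.2 = 0.043103 and τ_data = 10/48.2 = 0.207469, so τ_n = 0.250572.
Rearranging for μ₀: μ₀ = (μ_n·τ_n − τ_data·x̄)/τ₀ = (-1.5316·0.250572 − 0.207469·-4.8) / 0.043103 = 0.612075/0.043103 ≈ 14.2.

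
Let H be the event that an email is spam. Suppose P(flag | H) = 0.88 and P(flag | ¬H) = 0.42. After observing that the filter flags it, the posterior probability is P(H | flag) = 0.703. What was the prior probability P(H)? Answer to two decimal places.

P(H) = 0.53

In odds form, posterior odds = prior odds × likelihood ratio, so prior odds = posterior odds ÷ LR.
Posterior odds = 0.703/(1−0.703) = 2.3670. LR = 0.88/0.42 = 2.0952.
Prior odds = 2.3670/2.0952 = 1.1297, so P(H) = 1.1297/(1+1.1297) ≈ 0.53.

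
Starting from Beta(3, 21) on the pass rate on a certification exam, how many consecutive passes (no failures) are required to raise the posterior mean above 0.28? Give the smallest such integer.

k = 6

After k passes and 0 failures the posterior is Beta(3+k, 21), with mean (3+k)/(3+21+k).
Set (3+k)/(24+k) > 0.28 and solve: k > (0.28·24 − 3)/(1 − 0.28) = 5.167.
The smallest integer exceeding 5.167 is 6, and checking k=6: (9)/(30) = 0.3000 > 0.28.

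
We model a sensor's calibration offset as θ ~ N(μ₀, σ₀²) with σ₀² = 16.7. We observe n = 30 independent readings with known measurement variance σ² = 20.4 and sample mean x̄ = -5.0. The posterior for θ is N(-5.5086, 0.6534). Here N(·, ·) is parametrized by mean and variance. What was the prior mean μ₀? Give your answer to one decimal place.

With known observation variance, the Normal–Normal posterior has precision τ_n = τ₀ + n/σ² and mean μ_n = (τ₀μ₀ + (n/σ²)x̄)/τ_n.
Here τ₀ = 1/16.7 = 0.059880 and τ_data = 30/20.4 = 1.470588, so τ_n = 1.530468.
Rearranging for μ₀: μ₀ = (μ_n·τ_n − τ_data·x̄)/τ₀ = (-5.5086·1.530468 − 1.470588·-5.0) / 0.059880 = -1.077796/0.059880 ≈ -18.0.

μ₀ = -18.0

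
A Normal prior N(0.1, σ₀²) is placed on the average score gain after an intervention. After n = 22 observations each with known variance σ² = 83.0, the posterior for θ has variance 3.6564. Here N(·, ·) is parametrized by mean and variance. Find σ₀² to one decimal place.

σ₀² = 118.6

For the Normal–Normal model with known σ², precisions add: τ_n = τ₀ + n/σ².
So 1/σ₀² = 1/3.6564 − 22/83.0 = 0.273493 − 0.265060 = 0.008433.
Hence σ₀² = 1/0.008433 ≈ 118.6.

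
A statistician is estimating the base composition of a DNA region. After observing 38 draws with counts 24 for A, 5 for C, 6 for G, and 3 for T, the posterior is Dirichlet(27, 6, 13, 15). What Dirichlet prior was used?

Dirichlet(3, 1, 7, 12)

For a Dirichlet(α) prior with multinomial counts c, the posterior is Dirichlet(α + c) componentwise.
Subtract each count from the matching posterior parameter: 27−24=3, 6−5=1, 13−6=7, 15−3=12.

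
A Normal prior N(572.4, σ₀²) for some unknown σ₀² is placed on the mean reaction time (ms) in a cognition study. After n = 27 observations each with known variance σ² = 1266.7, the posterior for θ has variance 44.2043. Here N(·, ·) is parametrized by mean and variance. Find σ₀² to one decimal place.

σ₀² = 765.1

Posterior precision equals prior precision plus data precision: 1/σ_n² = 1/σ₀² + n/σ².
So 1/σ₀² = 1/44.2043 − 27/1266.7 = 0.022622 − 0.021315 = 0.001307.
Hence σ₀² = 1/0.001307 ≈ 765.1.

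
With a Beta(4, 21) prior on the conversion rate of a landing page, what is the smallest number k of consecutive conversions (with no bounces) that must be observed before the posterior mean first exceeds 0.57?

After k conversions and 0 bounces the posterior is Beta(4+k, 21), with mean (4+k)/(4+21+k).
Set (4+k)/(25+k) > 0.57 and solve: k > (0.57·25 − 4)/(1 − 0.57) = 23.837.
The smallest integer exceeding 23.837 is 24, and checking k=24: (28)/(49) = 0.5714 > 0.57.

k = 24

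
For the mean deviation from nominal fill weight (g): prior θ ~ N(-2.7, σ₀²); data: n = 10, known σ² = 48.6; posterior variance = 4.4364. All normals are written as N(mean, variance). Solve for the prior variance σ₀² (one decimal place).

For the Normal–Normal model with known σ², precisions add: τ_n = τ₀ + n/σ².
So 1/σ₀² = 1/4.4364 − 10/48.6 = 0.225408 − 0.205761 = 0.019647.
Hence σ₀² = 1/0.019647 ≈ 50.9.

σ₀² = 50.9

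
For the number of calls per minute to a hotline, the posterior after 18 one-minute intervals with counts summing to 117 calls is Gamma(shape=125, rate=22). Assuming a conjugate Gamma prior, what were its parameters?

Gamma–Poisson conjugacy: posterior shape = α + Σxᵢ, posterior rate = β + n.
So α = 125 − 117 = 8 and β = 22 − 18 = 4.

Gamma(shape=8, rate=4)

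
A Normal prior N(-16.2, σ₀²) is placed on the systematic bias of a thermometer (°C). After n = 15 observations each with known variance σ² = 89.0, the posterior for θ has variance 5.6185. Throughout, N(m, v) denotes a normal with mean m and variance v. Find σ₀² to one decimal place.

σ₀² = 105.9

Posterior precision equals prior precision plus data precision: 1/σ_n² = 1/σ₀² + n/σ².
So 1/σ₀² = 1/5.6185 − 15/89.0 = 0.177983 − 0.168539 = 0.009444.
Hence σ₀² = 1/0.009444 ≈ 105.9.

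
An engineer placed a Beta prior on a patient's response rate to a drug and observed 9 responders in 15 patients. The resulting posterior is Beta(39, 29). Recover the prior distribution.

Beta(30, 23)

Under Beta–binomial conjugacy the posterior parameters are (a+s, b+f).
Subtract the data counts: 39−9=30, 29−6=23.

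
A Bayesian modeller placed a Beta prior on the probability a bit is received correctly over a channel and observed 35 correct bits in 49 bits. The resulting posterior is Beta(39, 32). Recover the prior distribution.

Beta(4, 18)

A Beta(α, β) prior with s successes and f failures in binomial data gives a Beta(α+s, β+f) posterior.
So α = 39 − 35 = 4 and β = 32 − 14 = 18.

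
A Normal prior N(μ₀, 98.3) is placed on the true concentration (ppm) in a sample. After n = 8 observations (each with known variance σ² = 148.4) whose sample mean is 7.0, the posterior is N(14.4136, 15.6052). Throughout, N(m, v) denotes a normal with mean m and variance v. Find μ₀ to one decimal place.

μ₀ = 53.7

The posterior mean is a precision-weighted average: μ_n = (τ₀μ₀ + τ_data·x̄)/(τ₀+τ_data), with τ₀=1/σ₀² and τ_data=n/σ².
Here τ₀ = 1/98.3 = 0.010173 and τ_data = 8/148.4 = 0.053908, so τ_n = 0.064081.
Rearranging for μ₀: μ₀ = (μ_n·τ_n − τ_data·x̄)/τ₀ = (14.4136·0.064081 − 0.053908·7.0) / 0.010173 = 0.546282/0.010173 ≈ 53.7.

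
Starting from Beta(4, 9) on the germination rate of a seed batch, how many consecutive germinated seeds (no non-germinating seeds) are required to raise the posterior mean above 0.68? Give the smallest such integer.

k = 16

After k germinated seeds and 0 non-germinating seeds the posterior is Beta(4+k, 9), with mean (4+k)/(4+9+k).
Set (4+k)/(13+k) > 0.68 and solve: k > (0.68·13 − 4)/(1 − 0.68) = 15.125.
The smallest integer exceeding 15.125 is 16.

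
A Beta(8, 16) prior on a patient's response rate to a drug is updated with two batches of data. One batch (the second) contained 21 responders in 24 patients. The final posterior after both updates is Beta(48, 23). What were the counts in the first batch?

19 responders and 4 non-responders

Because Beta–binomial updating is additive in the counts, the combined data contributed (α_post−α_prior, β_post−β_prior) successes and failures.
Total across both batches: 48−8=40 responders, 23−16=7 non-responders.
Subtract the second batch: 40−21=19 responders and 7−3=4 non-responders.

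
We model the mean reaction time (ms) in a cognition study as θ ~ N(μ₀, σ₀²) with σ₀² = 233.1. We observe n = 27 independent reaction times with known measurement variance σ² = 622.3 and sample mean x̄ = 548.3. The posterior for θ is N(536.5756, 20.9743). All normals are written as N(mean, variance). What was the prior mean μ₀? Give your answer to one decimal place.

μ₀ = 418.0

The posterior mean is a precision-weighted average: μ_n = (τ₀μ₀ + τ_data·x̄)/(τ₀+τ_data), with τ₀=1/σ₀² and τ_data=n/σ².
Here τ₀ = 1/233.1 = 0.004290 and τ_data = 27/622.3 = 0.043387, so τ_n = 0.047677.
Rearranging for μ₀: μ₀ = (μ_n·τ_n − τ_data·x̄)/τ₀ = (536.5756·0.047677 − 0.043387·548.3) / 0.004290 = 1.793223/0.004290 ≈ 418.0.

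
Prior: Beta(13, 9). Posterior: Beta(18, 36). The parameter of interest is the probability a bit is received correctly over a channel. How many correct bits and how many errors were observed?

Beta is conjugate to the binomial likelihood: posterior = Beta(a+s, b+f).
So s = 18 − 13 = 5 and f = 36 − 9 = 27.

5 correct bits and 27 errors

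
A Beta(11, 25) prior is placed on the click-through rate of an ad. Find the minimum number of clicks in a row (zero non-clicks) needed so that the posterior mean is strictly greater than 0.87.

After k clicks and 0 non-clicks the posterior is Beta(11+k, 25), with mean (11+k)/(11+25+k).
Set (11+k)/(36+k) > 0.87 and solve: k > (0.87·36 − 11)/(1 − 0.87) = 156.308.
The smallest integer exceeding 156.308 is 157, and checking k=157: (168)/(193) = 0.8705 > 0.87.

k = 157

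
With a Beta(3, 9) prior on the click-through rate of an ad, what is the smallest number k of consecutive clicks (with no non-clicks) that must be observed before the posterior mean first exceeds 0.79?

After k clicks and 0 non-clicks the posterior is Beta(3+k, 9), with mean (3+k)/(3+9+k).
Set (3+k)/(12+k) > 0.79 and solve: k > (0.79·12 − 3)/(1 − 0.79) = 30.857.
The smallest integer exceeding 30.857 is 31.

k = 31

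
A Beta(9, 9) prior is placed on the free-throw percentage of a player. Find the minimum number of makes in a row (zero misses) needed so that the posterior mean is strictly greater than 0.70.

After k makes and 0 misses the posterior is Beta(9+k, 9), with mean (9+k)/(9+9+k).
Set (9+k)/(18+k) > 0.70 and solve: k > (0.70·18 − 9)/(1 − 0.70) = 12.000.
The smallest integer exceeding 12.000 is 13, and checking k=13: (22)/(31) = 0.7097 > 0.70.

k = 13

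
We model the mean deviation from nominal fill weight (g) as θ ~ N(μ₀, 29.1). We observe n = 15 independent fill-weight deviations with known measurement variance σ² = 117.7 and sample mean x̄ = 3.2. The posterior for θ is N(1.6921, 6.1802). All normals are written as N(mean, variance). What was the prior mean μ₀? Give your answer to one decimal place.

The posterior mean is a precision-weighted average: μ_n = (τ₀μ₀ + τ_data·x̄)/(τ₀+τ_data), with τ₀=1/σ₀² and τ_data=n/σ².
Here τ₀ = 1/29.1 = 0.034364 and τ_data = 15/117.7 = 0.127443, so τ_n = 0.161807.
Rearranging for μ₀: μ₀ = (μ_n·τ_n − τ_data·x̄)/τ₀ = (1.6921·0.161807 − 0.127443·3.2) / 0.034364 = -0.134024/0.034364 ≈ -3.9.

μ₀ = -3.9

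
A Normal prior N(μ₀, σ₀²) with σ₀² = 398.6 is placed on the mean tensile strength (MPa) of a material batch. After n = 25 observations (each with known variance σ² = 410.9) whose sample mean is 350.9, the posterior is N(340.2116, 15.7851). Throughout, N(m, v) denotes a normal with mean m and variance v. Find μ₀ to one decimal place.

With known observation variance, the Normal–Normal posterior has precision τ_n = τ₀ + n/σ² and mean μ_n = (τ₀μ₀ + (n/σ²)x̄)/τ_n.
Here τ₀ = 1/398.6 = 0.002509 and τ_data = 25/410.9 = 0.060842, so τ_n = 0.063351.
Rearranging for μ₀: μ₀ = (μ_n·τ_n − τ_data·x̄)/τ₀ = (340.2116·0.063351 − 0.060842·350.9) / 0.002509 = 0.203287/0.002509 ≈ 81.0.

μ₀ = 81.0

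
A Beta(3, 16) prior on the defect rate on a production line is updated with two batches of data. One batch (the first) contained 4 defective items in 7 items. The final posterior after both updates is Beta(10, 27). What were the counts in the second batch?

3 defective items and 8 good items

Because Beta–binomial updating is additive in the counts, the combined data contributed (α_post−α_prior, β_post−β_prior) successes and failures.
Total across both batches: 10−3=7 defective items, 27−16=11 good items.
Subtract the first batch: 7−4=3 defective items and 11−3=8 good items.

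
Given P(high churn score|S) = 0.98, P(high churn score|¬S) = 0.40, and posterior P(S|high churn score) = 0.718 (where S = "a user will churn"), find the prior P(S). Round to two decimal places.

P(S) = 0.51

In odds form, posterior odds = prior odds × likelihood ratio, so prior odds = posterior odds ÷ LR.
Posterior odds = 0.718/(1−0.718) = 2.5461. LR = 0.98/0.40 = 2.4500.
Prior odds = 2.5461/2.4500 = 1.0392, so P(S) = 1.0392/(1+1.0392) ≈ 0.51.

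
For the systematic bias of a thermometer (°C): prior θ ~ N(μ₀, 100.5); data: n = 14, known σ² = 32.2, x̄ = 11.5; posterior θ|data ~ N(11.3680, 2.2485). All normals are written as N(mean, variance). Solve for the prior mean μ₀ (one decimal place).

μ₀ = 5.6

The posterior mean is a precision-weighted average: μ_n = (τ₀μ₀ + τ_data·x̄)/(τ₀+τ_data), with τ₀=1/σ₀² and τ_data=n/σ².
Here τ₀ = 1/100.5 = 0.009950 and τ_data = 14/32.2 = 0.434783, so τ_n = 0.444733.
Rearranging for μ₀: μ₀ = (μ_n·τ_n − τ_data·x̄)/τ₀ = (11.3680·0.444733 − 0.434783·11.5) / 0.009950 = 0.055720/0.009950 ≈ 5.6.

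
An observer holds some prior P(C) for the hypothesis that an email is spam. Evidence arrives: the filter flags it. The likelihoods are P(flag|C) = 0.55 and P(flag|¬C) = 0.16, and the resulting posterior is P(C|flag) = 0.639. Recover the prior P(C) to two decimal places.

In odds form, posterior odds = prior odds × likelihood ratio, so prior odds = posterior odds ÷ LR.
Posterior odds = 0.639/(1−0.639) = 1.7701. LR = 0.55/0.16 = 3.4375.
Prior odds = 1.7701/3.4375 = 0.5149, so P(C) = 0.5149/(1+0.5149) ≈ 0.34.

P(C) = 0.34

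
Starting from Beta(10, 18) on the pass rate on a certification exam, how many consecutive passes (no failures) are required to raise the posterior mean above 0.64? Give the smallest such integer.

After k passes and 0 failures the posterior is Beta(10+k, 18), with mean (10+k)/(10+18+k).
Set (10+k)/(28+k) > 0.64 and solve: k > (0.64·28 − 10)/(1 − 0.64) = 22.000.
The smallest integer exceeding 22.000 is 23, and checking k=23: (33)/(51) = 0.6471 > 0.64.

k = 23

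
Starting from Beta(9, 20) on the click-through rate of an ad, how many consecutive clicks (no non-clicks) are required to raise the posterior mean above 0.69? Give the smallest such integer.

k = 36

After k clicks and 0 non-clicks the posterior is Beta(9+k, 20), with mean (9+k)/(9+20+k).
Set (9+k)/(29+k) > 0.69 and solve: k > (0.69·29 − 9)/(1 − 0.69) = 35.516.
The smallest integer exceeding 35.516 is 36, and checking k=36: (45)/(65) = 0.6923 > 0.69.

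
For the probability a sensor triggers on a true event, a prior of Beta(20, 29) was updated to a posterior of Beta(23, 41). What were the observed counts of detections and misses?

3 detections and 12 misses

Beta is conjugate to the binomial likelihood: posterior = Beta(α+s, β+f).
So s = 23 − 20 = 3 and f = 41 − 29 = 12.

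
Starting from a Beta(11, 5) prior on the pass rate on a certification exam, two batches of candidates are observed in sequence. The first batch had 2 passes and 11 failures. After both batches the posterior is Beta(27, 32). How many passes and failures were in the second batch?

Sequential conjugate updates are equivalent to a single update on the pooled data, so total successes = posterior α − prior α and total failures = posterior β − prior β.
Total across both batches: 27−11=16 passes, 32−5=27 failures.
Subtract the first batch: 16−2=14 passes and 27−11=16 failures.

14 passes and 16 failures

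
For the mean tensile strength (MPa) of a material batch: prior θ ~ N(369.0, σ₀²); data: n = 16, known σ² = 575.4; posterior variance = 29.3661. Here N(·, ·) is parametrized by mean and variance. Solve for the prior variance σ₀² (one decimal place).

For the Normal–Normal model with known σ², precisions add: τ_n = τ₀ + n/σ².
So 1/σ₀² = 1/29.3661 − 16/575.4 = 0.034053 − 0.027807 = 0.006246.
Hence σ₀² = 1/0.006246 ≈ 160.1.

σ₀² = 160.1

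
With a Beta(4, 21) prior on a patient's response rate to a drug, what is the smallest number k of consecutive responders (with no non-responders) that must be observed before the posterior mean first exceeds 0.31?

k = 6

After k responders and 0 non-responders the posterior is Beta(4+k, 21), with mean (4+k)/(4+21+k).
Set (4+k)/(25+k) > 0.31 and solve: k > (0.31·25 − 4)/(1 − 0.31) = 5.435.
The smallest integer exceeding 5.435 is 6.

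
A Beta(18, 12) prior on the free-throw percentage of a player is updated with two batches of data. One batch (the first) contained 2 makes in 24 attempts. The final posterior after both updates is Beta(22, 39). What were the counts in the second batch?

2 makes and 5 misses

Because Beta–binomial updating is additive in the counts, the combined data contributed (α_post−α_prior, β_post−β_prior) successes and failures.
Total across both batches: 22−18=4 makes, 39−12=27 misses.
Subtract the first batch: 4−2=2 makes and 27−22=5 misses.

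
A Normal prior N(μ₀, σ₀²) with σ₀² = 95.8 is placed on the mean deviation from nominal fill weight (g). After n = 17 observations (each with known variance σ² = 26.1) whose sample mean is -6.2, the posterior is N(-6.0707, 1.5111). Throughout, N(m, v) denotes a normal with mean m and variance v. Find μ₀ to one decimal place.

The posterior mean is a precision-weighted average: μ_n = (τ₀μ₀ + τ_data·x̄)/(τ₀+τ_data), with τ₀=1/σ₀² and τ_data=n/σ².
Here τ₀ = 1/95.8 = 0.010438 and τ_data = 17/26.1 = 0.651341, so τ_n = 0.661779.
Rearranging for μ₀: μ₀ = (μ_n·τ_n − τ_data·x̄)/τ₀ = (-6.0707·0.661779 − 0.651341·-6.2) / 0.010438 = 0.020852/0.010438 ≈ 2.0.

μ₀ = 2.0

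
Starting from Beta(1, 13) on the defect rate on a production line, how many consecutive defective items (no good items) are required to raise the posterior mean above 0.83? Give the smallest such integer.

k = 63

After k defective items and 0 good items the posterior is Beta(1+k, 13), with mean (1+k)/(1+13+k).
Set (1+k)/(14+k) > 0.83 and solve: k > (0.83·14 − 1)/(1 − 0.83) = 62.471.
The smallest integer exceeding 62.471 is 63.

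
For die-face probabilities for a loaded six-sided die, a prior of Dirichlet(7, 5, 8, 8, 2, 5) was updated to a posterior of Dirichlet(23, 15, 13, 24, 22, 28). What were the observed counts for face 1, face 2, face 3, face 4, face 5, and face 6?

For a Dirichlet(α) prior with multinomial counts c, the posterior is Dirichlet(α + c) componentwise.
Counts are posterior − prior componentwise: 23−7=16, 15−5=10, 13−8=5, 24−8=16, 22−2=20, 28−5=23.

counts (16, 10, 5, 16, 20, 23)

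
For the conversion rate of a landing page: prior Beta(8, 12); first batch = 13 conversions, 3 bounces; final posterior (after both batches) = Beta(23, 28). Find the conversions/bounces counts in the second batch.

Sequential conjugate updates are equivalent to a single update on the pooled data, so total successes = posterior α − prior α and total failures = posterior β − prior β.
Total across both batches: 23−8=15 conversions, 28−12=16 bounces.
Subtract the first batch: 15−13=2 conversions and 16−3=13 bounces.

2 conversions and 13 bounces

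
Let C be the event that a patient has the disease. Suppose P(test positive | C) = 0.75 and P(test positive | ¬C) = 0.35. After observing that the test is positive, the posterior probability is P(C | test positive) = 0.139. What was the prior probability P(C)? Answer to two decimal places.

P(C) = 0.07

Bayes' rule in odds form gives O(C|E) = O(C)·[P(E|C)/P(E|¬C)], hence O(C) = O(C|E)/LR.
Posterior odds = 0.139/(1−0.139) = 0.1614. LR = 0.75/0.35 = 2.1429.
Prior odds = 0.1614/2.1429 = 0.0753, so P(C) = 0.0753/(1+0.0753) ≈ 0.07.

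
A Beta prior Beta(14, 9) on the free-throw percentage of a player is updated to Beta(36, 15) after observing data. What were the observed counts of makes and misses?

A Beta(a, b) prior with s successes and f failures in binomial data gives a Beta(a+s, b+f) posterior.
Match parameters: s=36−14=22, f=15−9=6.

22 makes and 6 misses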